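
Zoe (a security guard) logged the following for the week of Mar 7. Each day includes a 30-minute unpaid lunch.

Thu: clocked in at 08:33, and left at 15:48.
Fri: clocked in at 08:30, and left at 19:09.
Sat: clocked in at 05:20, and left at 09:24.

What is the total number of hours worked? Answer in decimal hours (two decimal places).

20.47 hours

Thu: 08:33–15:48 = 7 h 15 min; less 30 min break → 6 h 45 min
Fri: 08:30–19:09 = 10 h 39 min; less 30 min break → 10 h 9 min
Sat: 05:20–09:24 = 4 h 4 min; less 30 min break → 3 h 34 min
Total: 6 h 45 min + 10 h 9 min + 3 h 34 min = 20 h 28 min.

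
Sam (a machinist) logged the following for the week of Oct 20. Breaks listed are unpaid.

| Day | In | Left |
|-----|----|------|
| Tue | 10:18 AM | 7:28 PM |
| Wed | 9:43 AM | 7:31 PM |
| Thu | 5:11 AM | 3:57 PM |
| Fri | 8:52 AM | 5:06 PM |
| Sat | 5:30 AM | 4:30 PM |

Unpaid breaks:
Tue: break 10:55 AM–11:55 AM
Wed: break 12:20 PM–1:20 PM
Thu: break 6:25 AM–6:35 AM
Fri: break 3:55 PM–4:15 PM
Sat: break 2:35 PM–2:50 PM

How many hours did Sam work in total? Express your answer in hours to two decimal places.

46.22 hours

Tue: 10:18 AM–7:28 PM = 9 h 10 min; less 60 min break → 8 h 10 min
Wed: 9:43 AM–7:31 PM = 9 h 48 min; less 60 min break → 8 h 48 min
Thu: 5:11 AM–3:57 PM = 10 h 46 min; less 10 min break → 10 h 36 min
Fri: 8:52 AM–5:06 PM = 8 h 14 min; less 20 min break → 7 h 54 min
Sat: 5:30 AM–4:30 PM = 11 h 0 min; less 15 min break → 10 h 45 min
Total: 8 h 10 min + 8 h 48 min + 10 h 36 min + 7 h 54 min + 10 h 45 min = 46 h 13 min.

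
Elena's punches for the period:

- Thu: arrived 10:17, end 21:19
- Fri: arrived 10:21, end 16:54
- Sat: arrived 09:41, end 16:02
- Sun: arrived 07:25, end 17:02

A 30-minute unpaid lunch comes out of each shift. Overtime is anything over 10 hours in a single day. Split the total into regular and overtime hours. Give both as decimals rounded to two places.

Regular 31.02 hours, overtime 0.53 hours

Thu: 10:17–21:19 = 11 h 2 min; less 30 min break → 10 h 32 min
Fri: 10:21–16:54 = 6 h 33 min; less 30 min break → 6 h 3 min
Sat: 09:41–16:02 = 6 h 21 min; less 30 min break → 5 h 51 min
Sun: 07:25–17:02 = 9 h 37 min; less 30 min break → 9 h 7 min
Thu reg 10 h 0 min / OT 0 h 32 min; Fri reg 6 h 3 min / OT 0 h 0 min; Sat reg 5 h 51 min / OT 0 h 0 min; Sun reg 9 h 7 min / OT 0 h 0 min.
Totals: regular 31 h 1 min, overtime 0 h 32 min.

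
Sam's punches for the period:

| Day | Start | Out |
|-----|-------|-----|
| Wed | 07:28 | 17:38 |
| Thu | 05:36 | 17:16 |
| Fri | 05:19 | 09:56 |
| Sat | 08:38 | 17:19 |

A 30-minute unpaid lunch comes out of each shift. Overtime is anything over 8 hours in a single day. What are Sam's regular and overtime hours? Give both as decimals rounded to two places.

Regular 28.12 hours, overtime 5.02 hours

Wed: 07:28–17:38 = 10 h 10 min; less 30 min break → 9 h 40 min
Thu: 05:36–17:16 = 11 h 40 min; less 30 min break → 11 h 10 min
Fri: 05:19–09:56 = 4 h 37 min; less 30 min break → 4 h 7 min
Sat: 08:38–17:19 = 8 h 41 min; less 30 min break → 8 h 11 min
Wed reg 8 h 0 min / OT 1 h 40 min; Thu reg 8 h 0 min / OT 3 h 10 min; Fri reg 4 h 7 min / OT 0 h 0 min; Sat reg 8 h 0 min / OT 0 h 11 min.
Totals: regular 28 h 7 min, overtime 5 h 1 min.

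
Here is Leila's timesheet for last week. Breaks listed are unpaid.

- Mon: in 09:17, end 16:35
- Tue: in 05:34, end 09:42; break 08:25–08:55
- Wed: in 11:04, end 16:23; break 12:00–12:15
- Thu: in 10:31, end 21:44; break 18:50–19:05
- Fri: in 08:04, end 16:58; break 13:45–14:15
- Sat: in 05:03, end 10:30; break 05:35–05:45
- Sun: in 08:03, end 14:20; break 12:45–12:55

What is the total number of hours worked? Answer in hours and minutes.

Mon: 09:17–16:35 = 7 h 18 min
Tue: 05:34–09:42 = 4 h 8 min; less 30 min break → 3 h 38 min
Wed: 11:04–16:23 = 5 h 19 min; less 15 min break → 5 h 4 min
Thu: 10:31–21:44 = 11 h 13 min; less 15 min break → 10 h 58 min
Fri: 08:04–16:58 = 8 h 54 min; less 30 min break → 8 h 24 min
Sat: 05:03–10:30 = 5 h 27 min; less 10 min break → 5 h 17 min
Sun: 08:03–14:20 = 6 h 17 min; less 10 min break → 6 h 7 min
Total: 7 h 18 min + 3 h 38 min + 5 h 4 min + 10 h 58 min + 8 h 24 min + 5 h 17 min + 6 h 7 min = 46 h 46 min.

46 h 46 min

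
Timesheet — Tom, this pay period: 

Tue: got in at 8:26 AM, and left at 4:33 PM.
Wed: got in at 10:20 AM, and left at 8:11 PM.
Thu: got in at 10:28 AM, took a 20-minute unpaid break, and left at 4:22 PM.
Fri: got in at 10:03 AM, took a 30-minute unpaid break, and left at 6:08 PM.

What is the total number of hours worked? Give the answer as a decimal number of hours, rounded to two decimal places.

31.12 hours

Tue: 8:26 AM–4:33 PM = 8 h 7 min
Wed: 10:20 AM–8:11 PM = 9 h 51 min
Thu: 10:28 AM–4:22 PM = 5 h 54 min; less 20 min break → 5 h 34 min
Fri: 10:03 AM–6:08 PM = 8 h 5 min; less 30 min break → 7 h 35 min
Total: 8 h 7 min + 9 h 51 min + 5 h 34 min + 7 h 35 min = 31 h 7 min.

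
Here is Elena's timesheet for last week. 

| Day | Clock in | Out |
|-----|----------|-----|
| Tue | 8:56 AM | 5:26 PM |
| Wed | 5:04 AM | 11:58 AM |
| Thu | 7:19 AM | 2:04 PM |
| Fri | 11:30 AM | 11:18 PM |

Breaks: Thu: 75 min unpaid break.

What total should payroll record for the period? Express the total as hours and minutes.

Tue: 8:56 AM–5:26 PM = 8 h 30 min
Wed: 5:04 AM–11:58 AM = 6 h 54 min
Thu: 7:19 AM–2:04 PM = 6 h 45 min; less 75 min break → 5 h 30 min
Fri: 11:30 AM–11:18 PM = 11 h 48 min
Total: 8 h 30 min + 6 h 54 min + 5 h 30 min + 11 h 48 min = 32 h 42 min.

32 h 42 min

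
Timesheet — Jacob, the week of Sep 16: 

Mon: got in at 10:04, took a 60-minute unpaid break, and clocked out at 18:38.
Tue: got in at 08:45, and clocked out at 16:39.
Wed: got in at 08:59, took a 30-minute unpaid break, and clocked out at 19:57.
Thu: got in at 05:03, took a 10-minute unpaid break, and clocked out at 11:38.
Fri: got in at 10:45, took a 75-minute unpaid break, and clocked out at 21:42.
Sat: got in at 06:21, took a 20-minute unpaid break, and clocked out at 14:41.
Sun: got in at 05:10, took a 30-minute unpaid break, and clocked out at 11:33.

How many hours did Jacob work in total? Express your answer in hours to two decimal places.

Mon: 10:04–18:38 = 8 h 34 min; less 60 min break → 7 h 34 min
Tue: 08:45–16:39 = 7 h 54 min
Wed: 08:59–19:57 = 10 h 58 min; less 30 min break → 10 h 28 min
Thu: 05:03–11:38 = 6 h 35 min; less 10 min break → 6 h 25 min
Fri: 10:45–21:42 = 10 h 57 min; less 75 min break → 9 h 42 min
Sat: 06:21–14:41 = 8 h 20 min; less 20 min break → 8 h 0 min
Sun: 05:10–11:33 = 6 h 23 min; less 30 min break → 5 h 53 min
Total: 7 h 34 min + 7 h 54 min + 10 h 28 min + 6 h 25 min + 9 h 42 min + 8 h 0 min + 5 h 53 min = 55 h 56 min.

55.93 hours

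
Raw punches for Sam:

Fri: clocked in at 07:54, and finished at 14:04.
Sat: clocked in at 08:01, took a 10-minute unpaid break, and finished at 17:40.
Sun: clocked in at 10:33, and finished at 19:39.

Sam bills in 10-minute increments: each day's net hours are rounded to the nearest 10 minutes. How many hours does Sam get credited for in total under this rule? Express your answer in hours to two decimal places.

Fri: 07:54–14:04 = 6 h 10 min → rounds to 6 h 10 min
Sat: 08:01–17:40 = 9 h 39 min − 10 min = 9 h 29 min → rounds to 9 h 30 min
Sun: 10:33–19:39 = 9 h 6 min → rounds to 9 h 10 min
Total credited: 24 h 50 min.

24.83 hours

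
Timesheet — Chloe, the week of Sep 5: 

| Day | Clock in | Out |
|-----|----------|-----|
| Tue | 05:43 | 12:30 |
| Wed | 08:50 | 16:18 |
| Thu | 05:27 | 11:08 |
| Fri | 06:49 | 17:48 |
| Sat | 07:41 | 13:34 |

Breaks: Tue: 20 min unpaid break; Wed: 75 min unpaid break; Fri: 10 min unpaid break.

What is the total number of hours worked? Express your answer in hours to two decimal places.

35.05 hours

Tue: 05:43–12:30 = 6 h 47 min; less 20 min break → 6 h 27 min
Wed: 08:50–16:18 = 7 h 28 min; less 75 min break → 6 h 13 min
Thu: 05:27–11:08 = 5 h 41 min
Fri: 06:49–17:48 = 10 h 59 min; less 10 min break → 10 h 49 min
Sat: 07:41–13:34 = 5 h 53 min
Total: 6 h 27 min + 6 h 13 min + 5 h 41 min + 10 h 49 min + 5 h 53 min = 35 h 3 min.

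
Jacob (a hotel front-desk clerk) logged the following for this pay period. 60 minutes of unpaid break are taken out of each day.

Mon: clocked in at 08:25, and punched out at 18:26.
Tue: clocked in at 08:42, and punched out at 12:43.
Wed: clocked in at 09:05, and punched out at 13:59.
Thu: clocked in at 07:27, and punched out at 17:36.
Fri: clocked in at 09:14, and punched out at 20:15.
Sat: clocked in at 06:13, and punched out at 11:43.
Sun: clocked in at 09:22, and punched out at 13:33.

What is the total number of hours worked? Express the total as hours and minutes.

42 h 47 min

Mon: 08:25–18:26 = 10 h 1 min; less 60 min break → 9 h 1 min
Tue: 08:42–12:43 = 4 h 1 min; less 60 min break → 3 h 1 min
Wed: 09:05–13:59 = 4 h 54 min; less 60 min break → 3 h 54 min
Thu: 07:27–17:36 = 10 h 9 min; less 60 min break → 9 h 9 min
Fri: 09:14–20:15 = 11 h 1 min; less 60 min break → 10 h 1 min
Sat: 06:13–11:43 = 5 h 30 min; less 60 min break → 4 h 30 min
Sun: 09:22–13:33 = 4 h 11 min; less 60 min break → 3 h 11 min
Total: 9 h 1 min + 3 h 1 min + 3 h 54 min + 9 h 9 min + 10 h 1 min + 4 h 30 min + 3 h 11 min = 42 h 47 min.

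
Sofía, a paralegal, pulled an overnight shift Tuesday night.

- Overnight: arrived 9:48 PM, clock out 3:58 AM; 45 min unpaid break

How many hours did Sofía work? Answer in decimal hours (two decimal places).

Overnight: 9:48 PM → midnight = 2 h 12 min; midnight → 3:58 AM = 3 h 58 min; span 6 h 10 min; less 45 min break → 5 h 25 min

5.42 hours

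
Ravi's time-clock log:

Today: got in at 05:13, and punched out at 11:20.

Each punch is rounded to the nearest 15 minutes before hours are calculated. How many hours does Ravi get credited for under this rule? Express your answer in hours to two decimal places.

6.00 hours

Today: in 05:13→05:15, out 11:20→11:15; 6 h 0 min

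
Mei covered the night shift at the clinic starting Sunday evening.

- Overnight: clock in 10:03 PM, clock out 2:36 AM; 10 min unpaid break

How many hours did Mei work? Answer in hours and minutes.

4 h 23 min

Overnight: 10:03 PM → midnight = 1 h 57 min; midnight → 2:36 AM = 2 h 36 min; span 4 h 33 min; less 10 min break → 4 h 23 min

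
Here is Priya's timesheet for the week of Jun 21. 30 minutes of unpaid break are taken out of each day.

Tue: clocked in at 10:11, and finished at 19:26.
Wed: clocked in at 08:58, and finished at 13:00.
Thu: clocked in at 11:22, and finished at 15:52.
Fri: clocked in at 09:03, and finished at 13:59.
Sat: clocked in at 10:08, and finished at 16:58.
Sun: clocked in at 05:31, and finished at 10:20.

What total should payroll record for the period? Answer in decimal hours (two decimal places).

31.37 hours

Tue: 10:11–19:26 = 9 h 15 min; less 30 min break → 8 h 45 min
Wed: 08:58–13:00 = 4 h 2 min; less 30 min break → 3 h 32 min
Thu: 11:22–15:52 = 4 h 30 min; less 30 min break → 4 h 0 min
Fri: 09:03–13:59 = 4 h 56 min; less 30 min break → 4 h 26 min
Sat: 10:08–16:58 = 6 h 50 min; less 30 min break → 6 h 20 min
Sun: 05:31–10:20 = 4 h 49 min; less 30 min break → 4 h 19 min
Total: 8 h 45 min + 3 h 32 min + 4 h 0 min + 4 h 26 min + 6 h 20 min + 4 h 19 min = 31 h 22 min.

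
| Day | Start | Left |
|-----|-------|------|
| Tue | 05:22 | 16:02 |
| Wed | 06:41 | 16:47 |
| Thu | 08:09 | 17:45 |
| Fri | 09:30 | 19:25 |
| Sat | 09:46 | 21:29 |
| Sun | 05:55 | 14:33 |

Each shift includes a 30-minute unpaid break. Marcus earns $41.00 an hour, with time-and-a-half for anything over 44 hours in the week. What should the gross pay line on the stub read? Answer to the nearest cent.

$2642.45

Tue: 05:22–16:02 = 10 h 40 min; less 30 min break → 10 h 10 min
Wed: 06:41–16:47 = 10 h 6 min; less 30 min break → 9 h 36 min
Thu: 08:09–17:45 = 9 h 36 min; less 30 min break → 9 h 6 min
Fri: 09:30–19:25 = 9 h 55 min; less 30 min break → 9 h 25 min
Sat: 09:46–21:29 = 11 h 43 min; less 30 min break → 11 h 13 min
Sun: 05:55–14:33 = 8 h 38 min; less 30 min break → 8 h 8 min
Total worked: 57 h 38 min = 3458 min.
Regular 44 h 0 min = 2640 min at $41.00/h; overtime 13 h 38 min = 818 min at $61.50/h.
Pay = (2640 × $41.00 + 818 × $61.50) ÷ 60 = $2642.45.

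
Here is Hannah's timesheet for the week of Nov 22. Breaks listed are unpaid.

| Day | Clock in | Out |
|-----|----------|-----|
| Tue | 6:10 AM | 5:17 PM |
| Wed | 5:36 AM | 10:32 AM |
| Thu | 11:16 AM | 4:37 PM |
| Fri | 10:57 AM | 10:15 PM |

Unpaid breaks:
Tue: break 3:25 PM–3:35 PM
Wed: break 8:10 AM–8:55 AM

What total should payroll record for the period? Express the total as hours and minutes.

Tue: 6:10 AM–5:17 PM = 11 h 7 min; less 10 min break → 10 h 57 min
Wed: 5:36 AM–10:32 AM = 4 h 56 min; less 45 min break → 4 h 11 min
Thu: 11:16 AM–4:37 PM = 5 h 21 min
Fri: 10:57 AM–10:15 PM = 11 h 18 min
Total: 10 h 57 min + 4 h 11 min + 5 h 21 min + 11 h 18 min = 31 h 47 min.

31 h 47 min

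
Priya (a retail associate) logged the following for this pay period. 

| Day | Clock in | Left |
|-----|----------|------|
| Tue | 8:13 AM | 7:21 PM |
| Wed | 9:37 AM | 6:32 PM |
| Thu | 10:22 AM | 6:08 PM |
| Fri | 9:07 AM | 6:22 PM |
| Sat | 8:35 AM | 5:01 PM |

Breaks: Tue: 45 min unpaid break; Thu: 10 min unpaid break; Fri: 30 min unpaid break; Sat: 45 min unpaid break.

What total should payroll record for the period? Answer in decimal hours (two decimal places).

Tue: 8:13 AM–7:21 PM = 11 h 8 min; less 45 min break → 10 h 23 min
Wed: 9:37 AM–6:32 PM = 8 h 55 min
Thu: 10:22 AM–6:08 PM = 7 h 46 min; less 10 min break → 7 h 36 min
Fri: 9:07 AM–6:22 PM = 9 h 15 min; less 30 min break → 8 h 45 min
Sat: 8:35 AM–5:01 PM = 8 h 26 min; less 45 min break → 7 h 41 min
Total: 10 h 23 min + 8 h 55 min + 7 h 36 min + 8 h 45 min + 7 h 41 min = 43 h 20 min.

43.33 hours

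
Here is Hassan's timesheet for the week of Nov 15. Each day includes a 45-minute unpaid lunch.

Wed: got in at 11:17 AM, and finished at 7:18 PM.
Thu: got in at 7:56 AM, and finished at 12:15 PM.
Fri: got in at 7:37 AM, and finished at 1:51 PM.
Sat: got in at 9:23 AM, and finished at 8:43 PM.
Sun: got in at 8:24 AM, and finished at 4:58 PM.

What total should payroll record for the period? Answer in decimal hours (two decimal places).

Wed: 11:17 AM–7:18 PM = 8 h 1 min; less 45 min break → 7 h 16 min
Thu: 7:56 AM–12:15 PM = 4 h 19 min; less 45 min break → 3 h 34 min
Fri: 7:37 AM–1:51 PM = 6 h 14 min; less 45 min break → 5 h 29 min
Sat: 9:23 AM–8:43 PM = 11 h 20 min; less 45 min break → 10 h 35 min
Sun: 8:24 AM–4:58 PM = 8 h 34 min; less 45 min break → 7 h 49 min
Total: 7 h 16 min + 3 h 34 min + 5 h 29 min + 10 h 35 min + 7 h 49 min = 34 h 43 min.

34.72 hours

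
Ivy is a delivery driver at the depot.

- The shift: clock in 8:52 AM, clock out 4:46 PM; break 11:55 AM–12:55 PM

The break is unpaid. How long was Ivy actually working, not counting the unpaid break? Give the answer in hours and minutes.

6 h 54 min

The shift: 8:52 AM–4:46 PM = 7 h 54 min; less 60 min break → 6 h 54 min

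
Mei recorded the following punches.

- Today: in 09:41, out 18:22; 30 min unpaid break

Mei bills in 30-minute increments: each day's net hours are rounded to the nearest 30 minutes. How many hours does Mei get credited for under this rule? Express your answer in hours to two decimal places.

Today: 09:41–18:22 = 8 h 41 min − 30 min = 8 h 11 min → rounds to 8 h 0 min

8.00 hours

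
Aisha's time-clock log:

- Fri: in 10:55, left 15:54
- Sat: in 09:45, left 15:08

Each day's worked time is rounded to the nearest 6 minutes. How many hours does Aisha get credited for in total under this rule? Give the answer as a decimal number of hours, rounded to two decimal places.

10.40 hours

Fri: 10:55–15:54 = 4 h 59 min → rounds to 5 h 0 min
Sat: 09:45–15:08 = 5 h 23 min → rounds to 5 h 24 min
Total credited: 10 h 24 min.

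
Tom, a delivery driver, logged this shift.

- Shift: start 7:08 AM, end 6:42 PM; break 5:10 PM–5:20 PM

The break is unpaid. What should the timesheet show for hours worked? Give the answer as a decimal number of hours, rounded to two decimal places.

Shift: 7:08 AM–6:42 PM = 11 h 34 min; less 10 min break → 11 h 24 min

11.40 hours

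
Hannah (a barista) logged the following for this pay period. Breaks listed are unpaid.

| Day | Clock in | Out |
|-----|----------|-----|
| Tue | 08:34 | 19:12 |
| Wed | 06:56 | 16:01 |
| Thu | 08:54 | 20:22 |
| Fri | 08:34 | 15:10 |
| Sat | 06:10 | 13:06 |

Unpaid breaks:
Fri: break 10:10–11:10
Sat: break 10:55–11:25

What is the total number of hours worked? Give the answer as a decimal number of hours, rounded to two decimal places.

43.22 hours

Tue: 08:34–19:12 = 10 h 38 min
Wed: 06:56–16:01 = 9 h 5 min
Thu: 08:54–20:22 = 11 h 28 min
Fri: 08:34–15:10 = 6 h 36 min; less 60 min break → 5 h 36 min
Sat: 06:10–13:06 = 6 h 56 min; less 30 min break → 6 h 26 min
Total: 10 h 38 min + 9 h 5 min + 11 h 28 min + 5 h 36 min + 6 h 26 min = 43 h 13 min.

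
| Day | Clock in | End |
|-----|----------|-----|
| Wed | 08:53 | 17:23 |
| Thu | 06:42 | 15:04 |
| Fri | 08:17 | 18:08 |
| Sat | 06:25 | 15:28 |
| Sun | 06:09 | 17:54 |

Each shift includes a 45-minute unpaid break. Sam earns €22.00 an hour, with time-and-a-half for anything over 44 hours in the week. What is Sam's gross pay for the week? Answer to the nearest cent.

Wed: 08:53–17:23 = 8 h 30 min; less 45 min break → 7 h 45 min
Thu: 06:42–15:04 = 8 h 22 min; less 45 min break → 7 h 37 min
Fri: 08:17–18:08 = 9 h 51 min; less 45 min break → 9 h 6 min
Sat: 06:25–15:28 = 9 h 3 min; less 45 min break → 8 h 18 min
Sun: 06:09–17:54 = 11 h 45 min; less 45 min break → 11 h 0 min
Total worked: 43 h 46 min = 2626 min.
Regular 43 h 46 min = 2626 min at €22.00/h; overtime 0 h 0 min = 0 min at €33.00/h.
Pay = (2626 × €22.00 + 0 × €33.00) ÷ 60 = €962.87.

€962.87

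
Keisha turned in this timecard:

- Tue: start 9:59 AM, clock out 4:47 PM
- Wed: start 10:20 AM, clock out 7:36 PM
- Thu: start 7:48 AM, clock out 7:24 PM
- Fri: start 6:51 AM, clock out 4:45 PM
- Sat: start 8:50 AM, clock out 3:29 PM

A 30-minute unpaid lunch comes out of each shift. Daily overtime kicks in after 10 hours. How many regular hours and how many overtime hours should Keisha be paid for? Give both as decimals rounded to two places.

Regular 40.62 hours, overtime 1.10 hours

Tue: 9:59 AM–4:47 PM = 6 h 48 min; less 30 min break → 6 h 18 min
Wed: 10:20 AM–7:36 PM = 9 h 16 min; less 30 min break → 8 h 46 min
Thu: 7:48 AM–7:24 PM = 11 h 36 min; less 30 min break → 11 h 6 min
Fri: 6:51 AM–4:45 PM = 9 h 54 min; less 30 min break → 9 h 24 min
Sat: 8:50 AM–3:29 PM = 6 h 39 min; less 30 min break → 6 h 9 min
Tue reg 6 h 18 min / OT 0 h 0 min; Wed reg 8 h 46 min / OT 0 h 0 min; Thu reg 10 h 0 min / OT 1 h 6 min; Fri reg 9 h 24 min / OT 0 h 0 min; Sat reg 6 h 9 min / OT 0 h 0 min.
Totals: regular 40 h 37 min, overtime 1 h 6 min.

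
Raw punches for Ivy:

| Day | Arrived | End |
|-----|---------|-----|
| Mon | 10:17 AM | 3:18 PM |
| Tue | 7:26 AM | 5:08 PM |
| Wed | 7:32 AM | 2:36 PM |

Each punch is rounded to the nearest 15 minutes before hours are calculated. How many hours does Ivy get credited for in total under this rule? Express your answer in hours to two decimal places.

21.75 hours

Mon: in 10:17 AM→10:15 AM, out 3:18 PM→3:15 PM; 5 h 0 min
Tue: in 7:26 AM→7:30 AM, out 5:08 PM→5:15 PM; 9 h 45 min
Wed: in 7:32 AM→7:30 AM, out 2:36 PM→2:30 PM; 7 h 0 min
Total credited: 21 h 45 min.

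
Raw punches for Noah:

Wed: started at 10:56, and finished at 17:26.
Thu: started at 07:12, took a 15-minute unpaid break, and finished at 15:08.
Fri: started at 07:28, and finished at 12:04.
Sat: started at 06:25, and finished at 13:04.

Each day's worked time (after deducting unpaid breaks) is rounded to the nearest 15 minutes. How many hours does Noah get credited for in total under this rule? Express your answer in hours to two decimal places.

25.50 hours

Wed: 10:56–17:26 = 6 h 30 min → rounds to 6 h 30 min
Thu: 07:12–15:08 = 7 h 56 min − 15 min = 7 h 41 min → rounds to 7 h 45 min
Fri: 07:28–12:04 = 4 h 36 min → rounds to 4 h 30 min
Sat: 06:25–13:04 = 6 h 39 min → rounds to 6 h 45 min
Total credited: 25 h 30 min.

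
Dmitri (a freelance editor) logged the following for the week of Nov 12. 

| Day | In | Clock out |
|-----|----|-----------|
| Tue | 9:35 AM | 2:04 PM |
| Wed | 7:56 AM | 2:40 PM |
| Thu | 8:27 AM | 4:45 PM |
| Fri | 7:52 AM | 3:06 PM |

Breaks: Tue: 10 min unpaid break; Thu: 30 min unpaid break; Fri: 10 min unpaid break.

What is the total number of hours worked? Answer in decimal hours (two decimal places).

25.92 hours

Tue: 9:35 AM–2:04 PM = 4 h 29 min; less 10 min break → 4 h 19 min
Wed: 7:56 AM–2:40 PM = 6 h 44 min
Thu: 8:27 AM–4:45 PM = 8 h 18 min; less 30 min break → 7 h 48 min
Fri: 7:52 AM–3:06 PM = 7 h 14 min; less 10 min break → 7 h 4 min
Total: 4 h 19 min + 6 h 44 min + 7 h 48 min + 7 h 4 min = 25 h 55 min.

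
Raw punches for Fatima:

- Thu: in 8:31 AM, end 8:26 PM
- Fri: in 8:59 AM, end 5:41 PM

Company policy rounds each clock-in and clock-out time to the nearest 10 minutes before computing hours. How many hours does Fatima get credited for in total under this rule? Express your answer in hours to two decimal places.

20.67 hours

Thu: in 8:31 AM→8:30 AM, out 8:26 PM→8:30 PM; 12 h 0 min
Fri: in 8:59 AM→9:00 AM, out 5:41 PM→5:40 PM; 8 h 40 min
Total credited: 20 h 40 min.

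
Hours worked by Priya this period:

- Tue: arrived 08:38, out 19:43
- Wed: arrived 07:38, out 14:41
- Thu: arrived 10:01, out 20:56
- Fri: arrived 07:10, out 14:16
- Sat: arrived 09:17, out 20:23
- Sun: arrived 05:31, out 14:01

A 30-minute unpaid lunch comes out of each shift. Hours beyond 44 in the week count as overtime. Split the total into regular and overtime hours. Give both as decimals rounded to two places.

Regular 44.00 hours, overtime 8.75 hours

Tue: 08:38–19:43 = 11 h 5 min; less 30 min break → 10 h 35 min
Wed: 07:38–14:41 = 7 h 3 min; less 30 min break → 6 h 33 min
Thu: 10:01–20:56 = 10 h 55 min; less 30 min break → 10 h 25 min
Fri: 07:10–14:16 = 7 h 6 min; less 30 min break → 6 h 36 min
Sat: 09:17–20:23 = 11 h 6 min; less 30 min break → 10 h 36 min
Sun: 05:31–14:01 = 8 h 30 min; less 30 min break → 8 h 0 min
Total worked: 52 h 45 min = 52.75 h.
Threshold 44 h → overtime 8 h 45 min, regular 44 h 0 min.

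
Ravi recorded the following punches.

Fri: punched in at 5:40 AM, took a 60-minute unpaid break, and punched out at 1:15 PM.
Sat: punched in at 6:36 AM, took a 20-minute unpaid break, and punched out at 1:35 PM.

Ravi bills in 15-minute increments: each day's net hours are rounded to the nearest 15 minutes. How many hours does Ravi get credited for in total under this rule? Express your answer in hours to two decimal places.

13.25 hours

Fri: 5:40 AM–1:15 PM = 7 h 35 min − 60 min = 6 h 35 min → rounds to 6 h 30 min
Sat: 6:36 AM–1:35 PM = 6 h 59 min − 20 min = 6 h 39 min → rounds to 6 h 45 min
Total credited: 13 h 15 min.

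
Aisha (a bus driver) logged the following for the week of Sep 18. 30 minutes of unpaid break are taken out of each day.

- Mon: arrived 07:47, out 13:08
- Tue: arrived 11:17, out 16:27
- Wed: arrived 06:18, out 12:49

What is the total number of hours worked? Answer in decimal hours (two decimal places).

15.53 hours

Mon: 07:47–13:08 = 5 h 21 min; less 30 min break → 4 h 51 min
Tue: 11:17–16:27 = 5 h 10 min; less 30 min break → 4 h 40 min
Wed: 06:18–12:49 = 6 h 31 min; less 30 min break → 6 h 1 min
Total: 4 h 51 min + 4 h 40 min + 6 h 1 min = 15 h 32 min.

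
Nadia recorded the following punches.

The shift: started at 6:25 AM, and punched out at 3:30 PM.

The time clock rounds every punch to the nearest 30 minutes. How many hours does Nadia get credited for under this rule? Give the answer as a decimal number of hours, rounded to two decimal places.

9.00 hours

The shift: in 6:25 AM→6:30 AM, out 3:30 PM→3:30 PM; 9 h 0 min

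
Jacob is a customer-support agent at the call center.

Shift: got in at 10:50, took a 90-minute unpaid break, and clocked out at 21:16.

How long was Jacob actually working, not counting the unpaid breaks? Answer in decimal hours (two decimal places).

8.93 hours

Shift: 10:50–21:16 = 10 h 26 min; less 90 min break → 8 h 56 min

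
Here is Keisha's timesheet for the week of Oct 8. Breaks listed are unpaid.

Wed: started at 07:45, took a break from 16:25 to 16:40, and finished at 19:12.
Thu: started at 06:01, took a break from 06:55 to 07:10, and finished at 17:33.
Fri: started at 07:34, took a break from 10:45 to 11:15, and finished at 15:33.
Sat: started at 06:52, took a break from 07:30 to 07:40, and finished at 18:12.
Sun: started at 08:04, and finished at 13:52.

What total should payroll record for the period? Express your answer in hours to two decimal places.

Wed: 07:45–19:12 = 11 h 27 min; less 15 min break → 11 h 12 min
Thu: 06:01–17:33 = 11 h 32 min; less 15 min break → 11 h 17 min
Fri: 07:34–15:33 = 7 h 59 min; less 30 min break → 7 h 29 min
Sat: 06:52–18:12 = 11 h 20 min; less 10 min break → 11 h 10 min
Sun: 08:04–13:52 = 5 h 48 min
Total: 11 h 12 min + 11 h 17 min + 7 h 29 min + 11 h 10 min + 5 h 48 min = 46 h 56 min.

46.93 hours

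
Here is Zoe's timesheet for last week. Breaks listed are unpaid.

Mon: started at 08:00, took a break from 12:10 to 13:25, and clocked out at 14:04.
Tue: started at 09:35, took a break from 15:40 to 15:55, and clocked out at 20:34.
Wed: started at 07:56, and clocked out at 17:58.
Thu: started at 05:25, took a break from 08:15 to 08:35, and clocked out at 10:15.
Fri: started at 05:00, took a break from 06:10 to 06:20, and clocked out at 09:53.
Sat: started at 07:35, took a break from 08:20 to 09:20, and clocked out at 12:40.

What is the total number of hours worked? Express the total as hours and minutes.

Mon: 08:00–14:04 = 6 h 4 min; less 75 min break → 4 h 49 min
Tue: 09:35–20:34 = 10 h 59 min; less 15 min break → 10 h 44 min
Wed: 07:56–17:58 = 10 h 2 min
Thu: 05:25–10:15 = 4 h 50 min; less 20 min break → 4 h 30 min
Fri: 05:00–09:53 = 4 h 53 min; less 10 min break → 4 h 43 min
Sat: 07:35–12:40 = 5 h 5 min; less 60 min break → 4 h 5 min
Total: 4 h 49 min + 10 h 44 min + 10 h 2 min + 4 h 30 min + 4 h 43 min + 4 h 5 min = 38 h 53 min.

38 h 53 min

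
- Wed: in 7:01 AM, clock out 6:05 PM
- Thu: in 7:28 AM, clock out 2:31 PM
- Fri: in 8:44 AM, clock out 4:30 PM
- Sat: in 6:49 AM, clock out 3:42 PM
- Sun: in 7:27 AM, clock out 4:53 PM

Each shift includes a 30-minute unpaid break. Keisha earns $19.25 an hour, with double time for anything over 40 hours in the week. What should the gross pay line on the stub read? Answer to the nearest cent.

Wed: 7:01 AM–6:05 PM = 11 h 4 min; less 30 min break → 10 h 34 min
Thu: 7:28 AM–2:31 PM = 7 h 3 min; less 30 min break → 6 h 33 min
Fri: 8:44 AM–4:30 PM = 7 h 46 min; less 30 min break → 7 h 16 min
Sat: 6:49 AM–3:42 PM = 8 h 53 min; less 30 min break → 8 h 23 min
Sun: 7:27 AM–4:53 PM = 9 h 26 min; less 30 min break → 8 h 56 min
Total worked: 41 h 42 min = 2502 min.
Regular 40 h 0 min = 2400 min at $19.25/h; overtime 1 h 42 min = 102 min at $38.50/h.
Pay = (2400 × $19.25 + 102 × $38.50) ÷ 60 = $835.45.

$835.45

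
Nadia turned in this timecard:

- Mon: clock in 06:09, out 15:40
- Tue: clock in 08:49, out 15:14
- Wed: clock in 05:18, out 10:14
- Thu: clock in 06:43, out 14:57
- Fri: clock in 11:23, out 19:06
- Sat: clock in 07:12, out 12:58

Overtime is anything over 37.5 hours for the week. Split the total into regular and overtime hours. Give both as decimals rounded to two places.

Mon: 06:09–15:40 = 9 h 31 min
Tue: 08:49–15:14 = 6 h 25 min
Wed: 05:18–10:14 = 4 h 56 min
Thu: 06:43–14:57 = 8 h 14 min
Fri: 11:23–19:06 = 7 h 43 min
Sat: 07:12–12:58 = 5 h 46 min
Total worked: 42 h 35 min = 42.58 h.
Threshold 37.5 h → overtime 5 h 5 min, regular 37 h 30 min.

Regular 37.50 hours, overtime 5.08 hours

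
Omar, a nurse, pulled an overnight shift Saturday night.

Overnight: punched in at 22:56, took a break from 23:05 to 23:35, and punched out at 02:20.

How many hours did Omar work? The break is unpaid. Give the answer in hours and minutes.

Overnight: 22:56 → midnight = 1 h 4 min; midnight → 02:20 = 2 h 20 min; span 3 h 24 min; less 30 min break → 2 h 54 min

2 h 54 min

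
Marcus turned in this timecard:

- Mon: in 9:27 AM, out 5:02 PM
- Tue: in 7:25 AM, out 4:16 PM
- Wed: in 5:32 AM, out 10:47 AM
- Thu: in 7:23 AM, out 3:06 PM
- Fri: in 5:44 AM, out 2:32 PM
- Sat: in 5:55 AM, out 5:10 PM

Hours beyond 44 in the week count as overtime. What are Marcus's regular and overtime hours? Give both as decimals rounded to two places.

Regular 44.00 hours, overtime 5.45 hours

Mon: 9:27 AM–5:02 PM = 7 h 35 min
Tue: 7:25 AM–4:16 PM = 8 h 51 min
Wed: 5:32 AM–10:47 AM = 5 h 15 min
Thu: 7:23 AM–3:06 PM = 7 h 43 min
Fri: 5:44 AM–2:32 PM = 8 h 48 min
Sat: 5:55 AM–5:10 PM = 11 h 15 min
Total worked: 49 h 27 min = 49.45 h.
Threshold 44 h → overtime 5 h 27 min, regular 44 h 0 min.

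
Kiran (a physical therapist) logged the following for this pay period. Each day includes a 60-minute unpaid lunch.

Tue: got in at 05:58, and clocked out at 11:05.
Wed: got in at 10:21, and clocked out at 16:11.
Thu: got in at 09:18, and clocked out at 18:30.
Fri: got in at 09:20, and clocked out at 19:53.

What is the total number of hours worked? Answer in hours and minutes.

Tue: 05:58–11:05 = 5 h 7 min; less 60 min break → 4 h 7 min
Wed: 10:21–16:11 = 5 h 50 min; less 60 min break → 4 h 50 min
Thu: 09:18–18:30 = 9 h 12 min; less 60 min break → 8 h 12 min
Fri: 09:20–19:53 = 10 h 33 min; less 60 min break → 9 h 33 min
Total: 4 h 7 min + 4 h 50 min + 8 h 12 min + 9 h 33 min = 26 h 42 min.

26 h 42 min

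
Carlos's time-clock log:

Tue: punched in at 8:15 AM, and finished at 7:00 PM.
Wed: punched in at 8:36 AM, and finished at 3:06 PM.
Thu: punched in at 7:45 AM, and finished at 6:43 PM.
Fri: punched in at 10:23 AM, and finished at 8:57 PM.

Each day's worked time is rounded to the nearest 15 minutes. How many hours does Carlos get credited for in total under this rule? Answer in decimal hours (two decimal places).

38.75 hours

Tue: 8:15 AM–7:00 PM = 10 h 45 min → rounds to 10 h 45 min
Wed: 8:36 AM–3:06 PM = 6 h 30 min → rounds to 6 h 30 min
Thu: 7:45 AM–6:43 PM = 10 h 58 min → rounds to 11 h 0 min
Fri: 10:23 AM–8:57 PM = 10 h 34 min → rounds to 10 h 30 min
Total credited: 38 h 45 min.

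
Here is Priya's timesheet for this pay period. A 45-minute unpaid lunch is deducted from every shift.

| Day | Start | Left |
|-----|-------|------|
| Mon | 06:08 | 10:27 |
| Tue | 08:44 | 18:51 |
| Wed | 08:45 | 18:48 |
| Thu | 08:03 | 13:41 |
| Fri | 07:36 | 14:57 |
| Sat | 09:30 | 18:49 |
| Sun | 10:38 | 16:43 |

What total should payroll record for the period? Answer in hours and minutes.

Mon: 06:08–10:27 = 4 h 19 min; less 45 min break → 3 h 34 min
Tue: 08:44–18:51 = 10 h 7 min; less 45 min break → 9 h 22 min
Wed: 08:45–18:48 = 10 h 3 min; less 45 min break → 9 h 18 min
Thu: 08:03–13:41 = 5 h 38 min; less 45 min break → 4 h 53 min
Fri: 07:36–14:57 = 7 h 21 min; less 45 min break → 6 h 36 min
Sat: 09:30–18:49 = 9 h 19 min; less 45 min break → 8 h 34 min
Sun: 10:38–16:43 = 6 h 5 min; less 45 min break → 5 h 20 min
Total: 3 h 34 min + 9 h 22 min + 9 h 18 min + 4 h 53 min + 6 h 36 min + 8 h 34 min + 5 h 20 min = 47 h 37 min.

47 h 37 min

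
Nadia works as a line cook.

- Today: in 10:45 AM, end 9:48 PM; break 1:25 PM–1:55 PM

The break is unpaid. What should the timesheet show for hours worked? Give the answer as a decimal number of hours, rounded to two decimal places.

10.55 hours

Today: 10:45 AM–9:48 PM = 11 h 3 min; less 30 min break → 10 h 33 min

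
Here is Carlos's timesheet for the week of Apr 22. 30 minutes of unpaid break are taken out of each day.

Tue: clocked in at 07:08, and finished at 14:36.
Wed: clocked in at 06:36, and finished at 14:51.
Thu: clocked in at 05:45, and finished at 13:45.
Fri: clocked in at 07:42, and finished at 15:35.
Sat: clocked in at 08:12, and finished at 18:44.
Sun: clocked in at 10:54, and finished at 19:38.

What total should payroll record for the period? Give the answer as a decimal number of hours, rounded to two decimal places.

47.87 hours

Tue: 07:08–14:36 = 7 h 28 min; less 30 min break → 6 h 58 min
Wed: 06:36–14:51 = 8 h 15 min; less 30 min break → 7 h 45 min
Thu: 05:45–13:45 = 8 h 0 min; less 30 min break → 7 h 30 min
Fri: 07:42–15:35 = 7 h 53 min; less 30 min break → 7 h 23 min
Sat: 08:12–18:44 = 10 h 32 min; less 30 min break → 10 h 2 min
Sun: 10:54–19:38 = 8 h 44 min; less 30 min break → 8 h 14 min
Total: 6 h 58 min + 7 h 45 min + 7 h 30 min + 7 h 23 min + 10 h 2 min + 8 h 14 min = 47 h 52 min.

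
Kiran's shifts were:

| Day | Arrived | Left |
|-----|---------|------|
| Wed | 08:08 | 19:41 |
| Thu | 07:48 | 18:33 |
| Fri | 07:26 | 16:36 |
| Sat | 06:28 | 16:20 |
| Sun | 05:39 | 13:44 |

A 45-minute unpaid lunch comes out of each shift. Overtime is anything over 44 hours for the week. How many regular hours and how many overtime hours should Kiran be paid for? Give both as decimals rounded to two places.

Regular 44.00 hours, overtime 1.67 hours

Wed: 08:08–19:41 = 11 h 33 min; less 45 min break → 10 h 48 min
Thu: 07:48–18:33 = 10 h 45 min; less 45 min break → 10 h 0 min
Fri: 07:26–16:36 = 9 h 10 min; less 45 min break → 8 h 25 min
Sat: 06:28–16:20 = 9 h 52 min; less 45 min break → 9 h 7 min
Sun: 05:39–13:44 = 8 h 5 min; less 45 min break → 7 h 20 min
Total worked: 45 h 40 min = 45.67 h.
Threshold 44 h → overtime 1 h 40 min, regular 44 h 0 min.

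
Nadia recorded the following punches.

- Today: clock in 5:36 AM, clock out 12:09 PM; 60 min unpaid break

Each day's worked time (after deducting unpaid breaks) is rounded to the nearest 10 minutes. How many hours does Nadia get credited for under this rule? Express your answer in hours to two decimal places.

5.50 hours

Today: 5:36 AM–12:09 PM = 6 h 33 min − 60 min = 5 h 33 min → rounds to 5 h 30 min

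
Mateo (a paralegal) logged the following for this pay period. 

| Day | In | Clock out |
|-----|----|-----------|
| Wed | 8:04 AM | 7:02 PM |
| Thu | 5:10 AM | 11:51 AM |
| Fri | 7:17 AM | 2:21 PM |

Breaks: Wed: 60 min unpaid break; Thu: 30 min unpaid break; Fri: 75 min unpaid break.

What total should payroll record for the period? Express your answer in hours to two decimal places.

21.97 hours

Wed: 8:04 AM–7:02 PM = 10 h 58 min; less 60 min break → 9 h 58 min
Thu: 5:10 AM–11:51 AM = 6 h 41 min; less 30 min break → 6 h 11 min
Fri: 7:17 AM–2:21 PM = 7 h 4 min; less 75 min break → 5 h 49 min
Total: 9 h 58 min + 6 h 11 min + 5 h 49 min = 21 h 58 min.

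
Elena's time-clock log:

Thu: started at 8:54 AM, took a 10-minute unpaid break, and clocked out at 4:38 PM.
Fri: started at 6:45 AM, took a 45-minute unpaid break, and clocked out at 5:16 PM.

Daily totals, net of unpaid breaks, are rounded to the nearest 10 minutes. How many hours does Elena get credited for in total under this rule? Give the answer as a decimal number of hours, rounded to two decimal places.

Thu: 8:54 AM–4:38 PM = 7 h 44 min − 10 min = 7 h 34 min → rounds to 7 h 30 min
Fri: 6:45 AM–5:16 PM = 10 h 31 min − 45 min = 9 h 46 min → rounds to 9 h 50 min
Total credited: 17 h 20 min.

17.33 hours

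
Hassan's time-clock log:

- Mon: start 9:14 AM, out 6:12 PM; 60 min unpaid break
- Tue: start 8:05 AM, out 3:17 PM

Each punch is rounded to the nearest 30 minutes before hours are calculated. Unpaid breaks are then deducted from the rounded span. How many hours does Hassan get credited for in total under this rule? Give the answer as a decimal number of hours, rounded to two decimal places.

Mon: in 9:14 AM→9:00 AM, out 6:12 PM→6:00 PM; 9 h 0 min − 60 min = 8 h 0 min
Tue: in 8:05 AM→8:00 AM, out 3:17 PM→3:30 PM; 7 h 30 min
Total credited: 15 h 30 min.

15.50 hours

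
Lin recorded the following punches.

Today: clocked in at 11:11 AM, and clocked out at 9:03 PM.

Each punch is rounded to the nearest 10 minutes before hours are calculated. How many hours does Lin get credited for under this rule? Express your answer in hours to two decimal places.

9.83 hours

Today: in 11:11 AM→11:10 AM, out 9:03 PM→9:00 PM; 9 h 50 min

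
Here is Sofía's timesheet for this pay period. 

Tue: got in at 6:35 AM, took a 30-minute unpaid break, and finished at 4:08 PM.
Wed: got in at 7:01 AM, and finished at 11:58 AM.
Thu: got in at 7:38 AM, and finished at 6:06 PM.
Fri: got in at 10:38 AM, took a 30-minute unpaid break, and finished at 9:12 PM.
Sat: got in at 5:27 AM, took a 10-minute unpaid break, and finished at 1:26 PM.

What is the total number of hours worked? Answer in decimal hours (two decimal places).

42.35 hours

Tue: 6:35 AM–4:08 PM = 9 h 33 min; less 30 min break → 9 h 3 min
Wed: 7:01 AM–11:58 AM = 4 h 57 min
Thu: 7:38 AM–6:06 PM = 10 h 28 min
Fri: 10:38 AM–9:12 PM = 10 h 34 min; less 30 min break → 10 h 4 min
Sat: 5:27 AM–1:26 PM = 7 h 59 min; less 10 min break → 7 h 49 min
Total: 9 h 3 min + 4 h 57 min + 10 h 28 min + 10 h 4 min + 7 h 49 min = 42 h 21 min.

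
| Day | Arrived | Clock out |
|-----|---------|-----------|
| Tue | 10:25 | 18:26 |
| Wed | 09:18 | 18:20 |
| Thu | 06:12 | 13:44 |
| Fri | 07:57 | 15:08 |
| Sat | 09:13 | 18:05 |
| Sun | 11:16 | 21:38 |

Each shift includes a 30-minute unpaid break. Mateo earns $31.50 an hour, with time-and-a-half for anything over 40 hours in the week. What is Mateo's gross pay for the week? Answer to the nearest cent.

Tue: 10:25–18:26 = 8 h 1 min; less 30 min break → 7 h 31 min
Wed: 09:18–18:20 = 9 h 2 min; less 30 min break → 8 h 32 min
Thu: 06:12–13:44 = 7 h 32 min; less 30 min break → 7 h 2 min
Fri: 07:57–15:08 = 7 h 11 min; less 30 min break → 6 h 41 min
Sat: 09:13–18:05 = 8 h 52 min; less 30 min break → 8 h 22 min
Sun: 11:16–21:38 = 10 h 22 min; less 30 min break → 9 h 52 min
Total worked: 48 h 0 min = 2880 min.
Regular 40 h 0 min = 2400 min at $31.50/h; overtime 8 h 0 min = 480 min at $47.25/h.
Pay = (2400 × $31.50 + 480 × $47.25) ÷ 60 = $1638.00.

$1638.00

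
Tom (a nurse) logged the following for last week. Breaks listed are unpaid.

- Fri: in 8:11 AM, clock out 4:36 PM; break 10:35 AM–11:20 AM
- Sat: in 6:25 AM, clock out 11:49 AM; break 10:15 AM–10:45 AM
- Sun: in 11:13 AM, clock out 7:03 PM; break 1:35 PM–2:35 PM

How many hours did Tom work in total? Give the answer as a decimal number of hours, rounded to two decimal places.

19.40 hours

Fri: 8:11 AM–4:36 PM = 8 h 25 min; less 45 min break → 7 h 40 min
Sat: 6:25 AM–11:49 AM = 5 h 24 min; less 30 min break → 4 h 54 min
Sun: 11:13 AM–7:03 PM = 7 h 50 min; less 60 min break → 6 h 50 min
Total: 7 h 40 min + 4 h 54 min + 6 h 50 min = 19 h 24 min.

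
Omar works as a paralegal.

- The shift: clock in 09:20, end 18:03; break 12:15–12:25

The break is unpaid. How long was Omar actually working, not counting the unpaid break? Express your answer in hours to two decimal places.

The shift: 09:20–18:03 = 8 h 43 min; less 10 min break → 8 h 33 min

8.55 hours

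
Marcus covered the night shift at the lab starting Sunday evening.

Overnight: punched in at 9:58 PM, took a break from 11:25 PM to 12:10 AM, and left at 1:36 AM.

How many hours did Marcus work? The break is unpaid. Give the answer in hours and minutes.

Overnight: 9:58 PM → midnight = 2 h 2 min; midnight → 1:36 AM = 1 h 36 min; span 3 h 38 min; less 45 min break → 2 h 53 min

2 h 53 min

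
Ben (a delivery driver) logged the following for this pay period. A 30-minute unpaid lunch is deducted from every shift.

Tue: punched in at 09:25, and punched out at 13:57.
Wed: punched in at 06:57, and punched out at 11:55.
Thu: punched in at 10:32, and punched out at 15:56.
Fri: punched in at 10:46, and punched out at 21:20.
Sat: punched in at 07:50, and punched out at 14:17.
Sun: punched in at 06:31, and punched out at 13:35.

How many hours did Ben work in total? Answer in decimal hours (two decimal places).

Tue: 09:25–13:57 = 4 h 32 min; less 30 min break → 4 h 2 min
Wed: 06:57–11:55 = 4 h 58 min; less 30 min break → 4 h 28 min
Thu: 10:32–15:56 = 5 h 24 min; less 30 min break → 4 h 54 min
Fri: 10:46–21:20 = 10 h 34 min; less 30 min break → 10 h 4 min
Sat: 07:50–14:17 = 6 h 27 min; less 30 min break → 5 h 57 min
Sun: 06:31–13:35 = 7 h 4 min; less 30 min break → 6 h 34 min
Total: 4 h 2 min + 4 h 28 min + 4 h 54 min + 10 h 4 min + 5 h 57 min + 6 h 34 min = 35 h 59 min.

35.98 hours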